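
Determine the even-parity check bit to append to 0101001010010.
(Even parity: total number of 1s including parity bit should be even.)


Number of 1s in data: 5
Parity bit: 1

1


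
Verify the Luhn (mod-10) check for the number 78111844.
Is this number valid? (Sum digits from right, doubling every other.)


Luhn sum = 38
38 mod 10 = 8

Invalid (Luhn sum mod 10 = 8)


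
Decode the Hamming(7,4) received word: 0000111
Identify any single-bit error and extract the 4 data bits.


Syndrome = 4: error at position 4

Data: 0111 (corrected bit 4)


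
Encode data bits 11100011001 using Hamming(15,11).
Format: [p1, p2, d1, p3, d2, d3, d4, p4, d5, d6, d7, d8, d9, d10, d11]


Parity bits: p1=0, p2=0, p3=0, p4=1

001011010011001


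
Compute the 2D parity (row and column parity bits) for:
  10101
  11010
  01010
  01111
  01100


Row parities: 11000
Column parities: 00110

Row P: 11000, Col P: 00110, Corner: 0


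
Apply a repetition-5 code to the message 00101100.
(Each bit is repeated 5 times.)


Each bit -> 5 copies

0000000000111110000011111111110000000000


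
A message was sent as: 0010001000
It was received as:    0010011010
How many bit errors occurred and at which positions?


XOR: 0000010010

2 error(s) at position(s): 5, 8


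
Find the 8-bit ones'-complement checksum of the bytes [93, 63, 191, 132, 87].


Sum = 566 mod 256 = 54
Complement = 201

201


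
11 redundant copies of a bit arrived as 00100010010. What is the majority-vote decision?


Ones: 3 out of 11
Threshold: 6

0 (3/11 voted 1)


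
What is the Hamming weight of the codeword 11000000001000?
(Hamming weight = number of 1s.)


Counting 1s in 11000000001000

3


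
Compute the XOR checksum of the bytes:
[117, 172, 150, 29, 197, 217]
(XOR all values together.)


XOR chain: 117 ^ 172 ^ 150 ^ 29 ^ 197 ^ 217 = 78

78


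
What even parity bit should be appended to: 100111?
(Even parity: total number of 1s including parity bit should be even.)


Number of 1s in data: 4
Parity bit: 0

0


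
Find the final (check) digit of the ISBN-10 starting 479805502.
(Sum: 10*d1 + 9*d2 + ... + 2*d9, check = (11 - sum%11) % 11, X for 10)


Weighted sum: 280
280 mod 11 = 5

Check digit: 6


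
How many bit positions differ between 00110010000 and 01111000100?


XOR: 01001010100
Count of 1s: 4

4


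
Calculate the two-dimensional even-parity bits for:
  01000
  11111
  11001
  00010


Row parities: 1111
Column parities: 01100

Row P: 1111, Col P: 01100, Corner: 0


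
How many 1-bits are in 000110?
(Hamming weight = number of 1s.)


Counting 1s in 000110

2


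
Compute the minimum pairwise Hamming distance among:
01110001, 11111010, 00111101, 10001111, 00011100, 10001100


Comparing all pairs, minimum distance: 2
Can detect 1 errors, correct 0 errors

2


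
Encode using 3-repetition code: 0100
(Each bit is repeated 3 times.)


Each bit -> 3 copies

000111000000


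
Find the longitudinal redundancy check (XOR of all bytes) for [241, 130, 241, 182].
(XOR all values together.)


XOR chain: 241 ^ 130 ^ 241 ^ 182 = 52

52


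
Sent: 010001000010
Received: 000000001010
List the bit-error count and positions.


XOR: 010001001000

3 error(s) at position(s): 1, 5, 8


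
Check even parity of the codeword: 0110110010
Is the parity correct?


Number of 1s: 5

No, parity error (5 ones)


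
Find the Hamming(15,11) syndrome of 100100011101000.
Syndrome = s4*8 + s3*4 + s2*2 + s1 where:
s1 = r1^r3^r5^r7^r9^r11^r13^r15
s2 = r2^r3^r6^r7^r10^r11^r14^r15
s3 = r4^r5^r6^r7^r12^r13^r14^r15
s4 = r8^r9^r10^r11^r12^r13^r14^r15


s1=0, s2=1, s3=0, s4=0

Syndrome = 2 (error at position 2)


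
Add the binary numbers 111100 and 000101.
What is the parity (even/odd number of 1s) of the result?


111100 = 60
000101 = 5
Sum = 65 = 1000001
1s count = 2

even parity (2 ones in 1000001)


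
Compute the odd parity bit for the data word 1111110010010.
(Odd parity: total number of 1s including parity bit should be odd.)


Number of 1s in data: 8
Parity bit: 1

1


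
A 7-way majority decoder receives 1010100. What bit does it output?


Ones: 3 out of 7
Threshold: 4

0 (3/7 voted 1)


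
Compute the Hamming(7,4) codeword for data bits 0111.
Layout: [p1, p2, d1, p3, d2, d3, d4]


Parity bits: p1=0, p2=0, p3=1

0001111


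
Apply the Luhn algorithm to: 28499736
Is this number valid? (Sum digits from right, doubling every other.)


Luhn sum = 57
57 mod 10 = 7

Invalid (Luhn sum mod 10 = 7)


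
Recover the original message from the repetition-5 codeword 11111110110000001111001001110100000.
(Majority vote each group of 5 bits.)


Groups: 11111, 11011, 00000, 01111, 00100, 11101, 00000
Majority votes: 1101010

1101010


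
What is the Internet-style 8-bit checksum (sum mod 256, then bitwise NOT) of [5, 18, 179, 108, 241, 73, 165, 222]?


Sum = 1011 mod 256 = 243
Complement = 12

12


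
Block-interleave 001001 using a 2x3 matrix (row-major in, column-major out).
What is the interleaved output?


Matrix:
  001
  001
Read columns: 000011

000011


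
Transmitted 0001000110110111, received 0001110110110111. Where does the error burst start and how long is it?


XOR: 0000110000000000

Burst at position 4, length 2


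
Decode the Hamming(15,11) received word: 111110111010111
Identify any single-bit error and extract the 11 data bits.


Syndrome = 0: no error detected

Data: 11011010111 (no errors)


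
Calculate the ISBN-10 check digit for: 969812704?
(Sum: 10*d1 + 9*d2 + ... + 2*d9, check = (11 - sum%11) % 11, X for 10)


Weighted sum: 324
324 mod 11 = 5

Check digit: 6


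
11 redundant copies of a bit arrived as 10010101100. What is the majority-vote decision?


Ones: 5 out of 11
Threshold: 6

0 (5/11 voted 1)


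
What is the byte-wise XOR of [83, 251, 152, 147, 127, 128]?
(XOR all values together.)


XOR chain: 83 ^ 251 ^ 152 ^ 147 ^ 127 ^ 128 = 92

92


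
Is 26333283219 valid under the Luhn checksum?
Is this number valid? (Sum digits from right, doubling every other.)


Luhn sum = 48
48 mod 10 = 8

Invalid (Luhn sum mod 10 = 8)


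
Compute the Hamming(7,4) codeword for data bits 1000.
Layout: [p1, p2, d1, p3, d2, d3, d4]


Parity bits: p1=1, p2=1, p3=0

1110000


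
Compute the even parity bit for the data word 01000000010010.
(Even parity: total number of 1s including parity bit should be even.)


Number of 1s in data: 3
Parity bit: 1

1


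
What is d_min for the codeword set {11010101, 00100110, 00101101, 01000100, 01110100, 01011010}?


Comparing all pairs, minimum distance: 2
Can detect 1 errors, correct 0 errors

2


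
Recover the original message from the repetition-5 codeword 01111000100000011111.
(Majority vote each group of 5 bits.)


Groups: 01111, 00010, 00000, 11111
Majority votes: 1001

1001


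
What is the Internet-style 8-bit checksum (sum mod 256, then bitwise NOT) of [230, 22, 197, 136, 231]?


Sum = 816 mod 256 = 48
Complement = 207

207


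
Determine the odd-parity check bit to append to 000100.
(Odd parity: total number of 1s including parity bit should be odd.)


Number of 1s in data: 1
Parity bit: 0

0


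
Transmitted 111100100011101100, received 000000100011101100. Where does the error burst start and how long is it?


XOR: 111100000000000000

Burst at position 0, length 4


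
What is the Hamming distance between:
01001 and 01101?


XOR: 00100
Count of 1s: 1

1


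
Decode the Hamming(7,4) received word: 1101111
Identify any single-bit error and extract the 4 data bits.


Syndrome = 3: error at position 3

Data: 1111 (corrected bit 3)


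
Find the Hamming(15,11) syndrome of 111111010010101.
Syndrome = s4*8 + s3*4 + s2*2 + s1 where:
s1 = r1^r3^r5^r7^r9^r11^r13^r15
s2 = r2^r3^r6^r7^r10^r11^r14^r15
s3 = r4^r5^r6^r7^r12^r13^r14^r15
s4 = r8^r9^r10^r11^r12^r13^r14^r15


s1=0, s2=1, s3=1, s4=0

Syndrome = 6 (error at position 6)


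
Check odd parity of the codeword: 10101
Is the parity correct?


Number of 1s: 3

Yes, parity is correct (3 ones)


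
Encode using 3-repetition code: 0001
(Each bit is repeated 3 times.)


Each bit -> 3 copies

000000000111


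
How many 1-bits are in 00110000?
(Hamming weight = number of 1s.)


Counting 1s in 00110000

2


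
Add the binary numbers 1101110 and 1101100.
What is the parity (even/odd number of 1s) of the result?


1101110 = 110
1101100 = 108
Sum = 218 = 11011010
1s count = 5

odd parity (5 ones in 11011010)


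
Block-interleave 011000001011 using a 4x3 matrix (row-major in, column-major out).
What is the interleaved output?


Matrix:
  011
  000
  001
  011
Read columns: 000010011011

000010011011


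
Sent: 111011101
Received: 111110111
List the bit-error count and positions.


XOR: 000101010

3 error(s) at position(s): 3, 5, 7


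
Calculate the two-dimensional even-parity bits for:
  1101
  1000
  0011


Row parities: 110
Column parities: 0110

Row P: 110, Col P: 0110, Corner: 0


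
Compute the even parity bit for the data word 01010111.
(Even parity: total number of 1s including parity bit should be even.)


Number of 1s in data: 5
Parity bit: 1

1


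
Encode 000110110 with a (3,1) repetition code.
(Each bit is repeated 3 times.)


Each bit -> 3 copies

000000000111111000111111000


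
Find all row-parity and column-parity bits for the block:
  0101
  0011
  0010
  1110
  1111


Row parities: 00110
Column parities: 0101

Row P: 00110, Col P: 0101, Corner: 0


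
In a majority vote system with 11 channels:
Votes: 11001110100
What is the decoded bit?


Ones: 6 out of 11
Threshold: 6

1 (6/11 voted 1)


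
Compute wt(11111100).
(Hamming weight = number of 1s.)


Counting 1s in 11111100

6


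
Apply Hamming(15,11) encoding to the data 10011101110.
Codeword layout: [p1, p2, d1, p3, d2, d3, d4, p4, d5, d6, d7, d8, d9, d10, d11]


Parity bits: p1=0, p2=0, p3=0, p4=1

001000111101110


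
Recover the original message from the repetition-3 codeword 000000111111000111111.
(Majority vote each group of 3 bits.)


Groups: 000, 000, 111, 111, 000, 111, 111
Majority votes: 0011011

0011011


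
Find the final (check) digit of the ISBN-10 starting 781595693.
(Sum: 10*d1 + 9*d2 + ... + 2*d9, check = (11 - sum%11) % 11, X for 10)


Weighted sum: 321
321 mod 11 = 2

Check digit: 9


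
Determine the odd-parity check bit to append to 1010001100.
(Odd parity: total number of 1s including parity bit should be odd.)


Number of 1s in data: 4
Parity bit: 1

1


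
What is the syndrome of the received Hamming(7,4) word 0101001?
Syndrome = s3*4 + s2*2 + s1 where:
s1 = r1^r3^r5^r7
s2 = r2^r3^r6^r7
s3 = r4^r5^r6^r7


s1=1, s2=0, s3=0

Syndrome = 1 (error at position 1)


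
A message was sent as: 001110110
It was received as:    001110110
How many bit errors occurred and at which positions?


XOR: 000000000

0 errors (received matches sent)


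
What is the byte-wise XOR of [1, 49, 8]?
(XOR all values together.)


XOR chain: 1 ^ 49 ^ 8 = 56

56


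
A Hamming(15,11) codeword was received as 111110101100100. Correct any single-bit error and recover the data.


Syndrome = 8: error at position 8

Data: 11011100100 (corrected bit 8)


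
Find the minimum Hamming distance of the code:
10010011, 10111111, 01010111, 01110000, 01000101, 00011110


Comparing all pairs, minimum distance: 2
Can detect 1 errors, correct 0 errors

2


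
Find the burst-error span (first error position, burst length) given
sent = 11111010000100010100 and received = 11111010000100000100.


XOR: 00000000000000010000

Burst at position 15, length 1


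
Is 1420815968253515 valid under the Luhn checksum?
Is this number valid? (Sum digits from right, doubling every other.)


Luhn sum = 66
66 mod 10 = 6

Invalid (Luhn sum mod 10 = 6)


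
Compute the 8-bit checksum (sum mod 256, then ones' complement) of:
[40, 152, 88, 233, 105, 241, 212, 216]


Sum = 1287 mod 256 = 7
Complement = 248

248


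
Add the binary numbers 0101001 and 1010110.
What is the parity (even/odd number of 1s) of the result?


0101001 = 41
1010110 = 86
Sum = 127 = 1111111
1s count = 7

odd parity (7 ones in 1111111)


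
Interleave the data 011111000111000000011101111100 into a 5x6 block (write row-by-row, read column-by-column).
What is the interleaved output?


Matrix:
  011111
  000111
  000000
  011101
  111100
Read columns: 000011001110011110111100011010

000011001110011110111100011010


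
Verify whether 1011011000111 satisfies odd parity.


Number of 1s: 8

No, parity error (8 ones)


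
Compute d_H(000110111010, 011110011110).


XOR: 011000100100
Count of 1s: 4

4


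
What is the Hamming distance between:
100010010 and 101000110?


XOR: 001010100
Count of 1s: 3

3


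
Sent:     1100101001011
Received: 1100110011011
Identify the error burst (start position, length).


XOR: 0000011010000

Burst at position 5, length 4


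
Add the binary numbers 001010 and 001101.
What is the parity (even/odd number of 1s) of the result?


001010 = 10
001101 = 13
Sum = 23 = 10111
1s count = 4

even parity (4 ones in 10111)


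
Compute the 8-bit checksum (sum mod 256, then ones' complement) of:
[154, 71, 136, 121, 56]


Sum = 538 mod 256 = 26
Complement = 229

229


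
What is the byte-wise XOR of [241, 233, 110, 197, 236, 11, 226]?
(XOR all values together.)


XOR chain: 241 ^ 233 ^ 110 ^ 197 ^ 236 ^ 11 ^ 226 = 182

182


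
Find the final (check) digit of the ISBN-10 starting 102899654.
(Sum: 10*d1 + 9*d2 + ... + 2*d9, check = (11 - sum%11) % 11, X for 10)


Weighted sum: 228
228 mod 11 = 8

Check digit: 3


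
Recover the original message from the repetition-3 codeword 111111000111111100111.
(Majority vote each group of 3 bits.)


Groups: 111, 111, 000, 111, 111, 100, 111
Majority votes: 1101101

1101101


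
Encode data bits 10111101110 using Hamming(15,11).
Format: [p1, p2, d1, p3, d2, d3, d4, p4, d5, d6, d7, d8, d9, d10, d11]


Parity bits: p1=0, p2=1, p3=1, p4=1

011101111101110


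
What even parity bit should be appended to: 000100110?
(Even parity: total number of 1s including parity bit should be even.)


Number of 1s in data: 3
Parity bit: 1

1


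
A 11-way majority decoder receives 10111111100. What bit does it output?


Ones: 8 out of 11
Threshold: 6

1 (8/11 voted 1)


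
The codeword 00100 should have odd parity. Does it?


Number of 1s: 1

Yes, parity is correct (1 ones)


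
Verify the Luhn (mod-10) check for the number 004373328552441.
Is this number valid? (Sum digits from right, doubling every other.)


Luhn sum = 61
61 mod 10 = 1

Invalid (Luhn sum mod 10 = 1)


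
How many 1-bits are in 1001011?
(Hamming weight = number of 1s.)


Counting 1s in 1001011

4


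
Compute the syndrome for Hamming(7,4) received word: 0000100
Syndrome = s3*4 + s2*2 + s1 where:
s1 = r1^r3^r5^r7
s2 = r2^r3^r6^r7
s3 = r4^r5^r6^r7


s1=1, s2=0, s3=1

Syndrome = 5 (error at position 5)


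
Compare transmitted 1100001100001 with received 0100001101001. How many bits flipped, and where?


XOR: 1000000001000

2 error(s) at position(s): 0, 9


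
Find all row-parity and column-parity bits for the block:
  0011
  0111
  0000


Row parities: 010
Column parities: 0100

Row P: 010, Col P: 0100, Corner: 1


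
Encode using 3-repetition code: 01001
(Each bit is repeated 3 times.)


Each bit -> 3 copies

000111000000111


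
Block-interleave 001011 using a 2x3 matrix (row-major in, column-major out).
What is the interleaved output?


Matrix:
  001
  011
Read columns: 000111

000111


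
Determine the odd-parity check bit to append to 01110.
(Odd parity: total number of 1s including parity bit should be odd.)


Number of 1s in data: 3
Parity bit: 0

0


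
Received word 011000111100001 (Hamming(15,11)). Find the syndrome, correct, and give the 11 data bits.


Syndrome = 2: error at position 2

Data: 10011100001 (corrected bit 2)


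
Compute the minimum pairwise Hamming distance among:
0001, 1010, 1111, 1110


Comparing all pairs, minimum distance: 1
Can detect 0 errors, correct 0 errors

1


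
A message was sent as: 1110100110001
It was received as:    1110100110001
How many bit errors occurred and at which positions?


XOR: 0000000000000

0 errors (received matches sent)


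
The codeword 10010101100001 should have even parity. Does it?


Number of 1s: 6

Yes, parity is correct (6 ones)


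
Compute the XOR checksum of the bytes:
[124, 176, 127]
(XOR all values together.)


XOR chain: 124 ^ 176 ^ 127 = 179

179


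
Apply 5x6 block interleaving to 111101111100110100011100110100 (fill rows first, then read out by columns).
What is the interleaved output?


Matrix:
  111101
  111100
  110100
  011100
  110100
Read columns: 111011111111010111110000010000

111011111111010111110000010000


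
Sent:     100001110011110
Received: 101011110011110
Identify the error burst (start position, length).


XOR: 001010000000000

Burst at position 2, length 3


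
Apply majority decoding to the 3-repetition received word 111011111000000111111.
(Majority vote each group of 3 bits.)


Groups: 111, 011, 111, 000, 000, 111, 111
Majority votes: 1110011

1110011


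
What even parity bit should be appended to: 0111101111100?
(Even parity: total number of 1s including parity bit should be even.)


Number of 1s in data: 9
Parity bit: 1

1


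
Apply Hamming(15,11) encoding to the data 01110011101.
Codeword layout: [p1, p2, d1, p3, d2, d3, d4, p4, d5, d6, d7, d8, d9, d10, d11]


Parity bits: p1=1, p2=0, p3=0, p4=0

100011100011101


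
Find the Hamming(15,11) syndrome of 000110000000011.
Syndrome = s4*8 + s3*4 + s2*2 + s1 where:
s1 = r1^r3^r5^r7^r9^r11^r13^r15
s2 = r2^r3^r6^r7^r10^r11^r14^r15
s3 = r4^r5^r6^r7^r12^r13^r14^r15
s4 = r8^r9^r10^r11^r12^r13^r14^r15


s1=0, s2=0, s3=0, s4=0

Syndrome = 0 (no error)


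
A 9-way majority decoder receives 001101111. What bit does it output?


Ones: 6 out of 9
Threshold: 5

1 (6/9 voted 1)


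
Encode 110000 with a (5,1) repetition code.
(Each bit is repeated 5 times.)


Each bit -> 5 copies

111111111100000000000000000000


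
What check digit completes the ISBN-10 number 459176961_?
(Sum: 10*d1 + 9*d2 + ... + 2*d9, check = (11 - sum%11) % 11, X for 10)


Weighted sum: 292
292 mod 11 = 6

Check digit: 5


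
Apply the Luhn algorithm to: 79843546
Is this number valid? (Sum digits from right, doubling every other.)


Luhn sum = 50
50 mod 10 = 0

Valid (Luhn sum mod 10 = 0)


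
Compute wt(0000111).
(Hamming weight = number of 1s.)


Counting 1s in 0000111

3


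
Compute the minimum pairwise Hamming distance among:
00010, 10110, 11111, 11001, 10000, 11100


Comparing all pairs, minimum distance: 2
Can detect 1 errors, correct 0 errors

2


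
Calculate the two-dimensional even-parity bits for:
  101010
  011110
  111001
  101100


Row parities: 1001
Column parities: 100001

Row P: 1001, Col P: 100001, Corner: 0


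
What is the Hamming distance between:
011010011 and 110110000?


XOR: 101100011
Count of 1s: 5

5


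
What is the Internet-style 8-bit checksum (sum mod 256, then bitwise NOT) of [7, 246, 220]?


Sum = 473 mod 256 = 217
Complement = 38

38


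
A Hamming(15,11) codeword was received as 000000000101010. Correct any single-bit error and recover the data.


Syndrome = 8: error at position 8

Data: 00000101010 (corrected bit 8)


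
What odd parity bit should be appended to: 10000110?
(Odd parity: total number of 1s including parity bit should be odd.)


Number of 1s in data: 3
Parity bit: 0

0


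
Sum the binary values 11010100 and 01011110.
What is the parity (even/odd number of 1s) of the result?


11010100 = 212
01011110 = 94
Sum = 306 = 100110010
1s count = 4

even parity (4 ones in 100110010)


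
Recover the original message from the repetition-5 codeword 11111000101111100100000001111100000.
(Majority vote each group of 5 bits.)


Groups: 11111, 00010, 11111, 00100, 00000, 11111, 00000
Majority votes: 1010010

1010010


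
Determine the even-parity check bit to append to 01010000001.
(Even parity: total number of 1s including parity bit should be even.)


Number of 1s in data: 3
Parity bit: 1

1


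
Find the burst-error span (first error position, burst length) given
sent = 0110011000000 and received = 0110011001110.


XOR: 0000000001110

Burst at position 9, length 3


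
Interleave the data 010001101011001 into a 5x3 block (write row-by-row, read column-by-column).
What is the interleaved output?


Matrix:
  010
  001
  101
  011
  001
Read columns: 001001001001111

001001001001111


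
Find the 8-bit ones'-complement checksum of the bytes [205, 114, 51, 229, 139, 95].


Sum = 833 mod 256 = 65
Complement = 190

190


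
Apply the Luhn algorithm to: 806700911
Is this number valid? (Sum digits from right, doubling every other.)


Luhn sum = 31
31 mod 10 = 1

Invalid (Luhn sum mod 10 = 1)


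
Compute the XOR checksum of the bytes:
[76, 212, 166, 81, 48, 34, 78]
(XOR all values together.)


XOR chain: 76 ^ 212 ^ 166 ^ 81 ^ 48 ^ 34 ^ 78 = 51

51


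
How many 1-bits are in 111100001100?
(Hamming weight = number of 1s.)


Counting 1s in 111100001100

6


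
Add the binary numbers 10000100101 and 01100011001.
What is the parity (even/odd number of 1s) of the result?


10000100101 = 1061
01100011001 = 793
Sum = 1854 = 11100111110
1s count = 8

even parity (8 ones in 11100111110)


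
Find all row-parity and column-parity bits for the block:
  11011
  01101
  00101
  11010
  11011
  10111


Row parities: 010100
Column parities: 00101

Row P: 010100, Col P: 00101, Corner: 0


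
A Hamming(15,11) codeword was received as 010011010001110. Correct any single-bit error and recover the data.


Syndrome = 6: error at position 6

Data: 01000001110 (corrected bit 6)


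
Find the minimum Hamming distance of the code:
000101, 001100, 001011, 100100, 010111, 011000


Comparing all pairs, minimum distance: 2
Can detect 1 errors, correct 0 errors

2


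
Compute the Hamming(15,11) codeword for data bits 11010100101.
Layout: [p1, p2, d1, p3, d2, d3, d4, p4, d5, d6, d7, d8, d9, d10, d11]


Parity bits: p1=1, p2=0, p3=0, p4=1

101010110100101


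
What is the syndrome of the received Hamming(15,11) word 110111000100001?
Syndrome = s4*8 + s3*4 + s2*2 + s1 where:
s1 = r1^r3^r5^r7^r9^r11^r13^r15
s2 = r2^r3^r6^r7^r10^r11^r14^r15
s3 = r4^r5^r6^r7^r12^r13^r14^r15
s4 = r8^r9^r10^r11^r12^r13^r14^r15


s1=1, s2=0, s3=0, s4=0

Syndrome = 1 (error at position 1)


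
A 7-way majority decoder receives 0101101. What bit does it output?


Ones: 4 out of 7
Threshold: 4

1 (4/7 voted 1)


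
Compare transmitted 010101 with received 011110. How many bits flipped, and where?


XOR: 001011

3 error(s) at position(s): 2, 4, 5


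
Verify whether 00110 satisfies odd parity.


Number of 1s: 2

No, parity error (2 ones)


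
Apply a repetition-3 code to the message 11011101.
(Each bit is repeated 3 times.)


Each bit -> 3 copies

111111000111111111000111


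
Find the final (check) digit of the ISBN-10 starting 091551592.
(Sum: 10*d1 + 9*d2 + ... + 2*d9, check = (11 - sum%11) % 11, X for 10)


Weighted sum: 210
210 mod 11 = 1

Check digit: X


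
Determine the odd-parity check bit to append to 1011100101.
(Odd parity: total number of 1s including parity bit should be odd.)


Number of 1s in data: 6
Parity bit: 1

1


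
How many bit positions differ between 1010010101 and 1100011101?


XOR: 0110001000
Count of 1s: 3

3


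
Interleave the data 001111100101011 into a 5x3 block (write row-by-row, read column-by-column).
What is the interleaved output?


Matrix:
  001
  111
  100
  101
  011
Read columns: 011100100111011

011100100111011


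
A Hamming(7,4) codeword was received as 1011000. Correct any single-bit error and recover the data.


Syndrome = 6: error at position 6

Data: 1010 (corrected bit 6)


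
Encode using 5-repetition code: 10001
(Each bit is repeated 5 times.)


Each bit -> 5 copies

1111100000000000000011111


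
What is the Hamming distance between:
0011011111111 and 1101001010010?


XOR: 1110010101101
Count of 1s: 8

8


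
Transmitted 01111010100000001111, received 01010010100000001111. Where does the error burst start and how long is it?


XOR: 00101000000000000000

Burst at position 2, length 3


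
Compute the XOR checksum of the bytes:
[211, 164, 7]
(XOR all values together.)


XOR chain: 211 ^ 164 ^ 7 = 112

112


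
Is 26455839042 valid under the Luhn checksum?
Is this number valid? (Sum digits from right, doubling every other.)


Luhn sum = 44
44 mod 10 = 4

Invalid (Luhn sum mod 10 = 4)


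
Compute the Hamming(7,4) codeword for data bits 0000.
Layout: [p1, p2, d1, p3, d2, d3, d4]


Parity bits: p1=0, p2=0, p3=0

0000000


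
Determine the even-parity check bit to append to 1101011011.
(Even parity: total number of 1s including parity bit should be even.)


Number of 1s in data: 7
Parity bit: 1

1


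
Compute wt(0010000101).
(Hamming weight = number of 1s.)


Counting 1s in 0010000101

3


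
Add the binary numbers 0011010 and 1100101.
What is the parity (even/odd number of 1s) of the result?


0011010 = 26
1100101 = 101
Sum = 127 = 1111111
1s count = 7

odd parity (7 ones in 1111111)


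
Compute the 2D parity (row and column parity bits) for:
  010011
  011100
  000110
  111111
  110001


Row parities: 11001
Column parities: 000111

Row P: 11001, Col P: 000111, Corner: 1


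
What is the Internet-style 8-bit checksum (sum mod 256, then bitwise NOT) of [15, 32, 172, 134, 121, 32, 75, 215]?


Sum = 796 mod 256 = 28
Complement = 227

227


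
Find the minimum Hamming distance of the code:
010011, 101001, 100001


Comparing all pairs, minimum distance: 1
Can detect 0 errors, correct 0 errors

1


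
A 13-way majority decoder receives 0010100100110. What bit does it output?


Ones: 5 out of 13
Threshold: 7

0 (5/13 voted 1)


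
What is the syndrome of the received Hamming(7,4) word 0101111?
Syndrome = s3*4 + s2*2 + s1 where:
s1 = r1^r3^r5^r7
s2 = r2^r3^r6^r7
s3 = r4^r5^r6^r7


s1=0, s2=1, s3=0

Syndrome = 2 (error at position 2)


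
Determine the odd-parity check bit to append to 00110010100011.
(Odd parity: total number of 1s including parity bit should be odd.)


Number of 1s in data: 6
Parity bit: 1

1


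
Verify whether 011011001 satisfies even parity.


Number of 1s: 5

No, parity error (5 ones)


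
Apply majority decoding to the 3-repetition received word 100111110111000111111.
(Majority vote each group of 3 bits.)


Groups: 100, 111, 110, 111, 000, 111, 111
Majority votes: 0111011

0111011


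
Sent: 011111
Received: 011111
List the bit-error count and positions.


XOR: 000000

0 errors (received matches sent)


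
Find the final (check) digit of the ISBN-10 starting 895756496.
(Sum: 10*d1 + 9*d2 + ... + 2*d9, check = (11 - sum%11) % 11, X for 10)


Weighted sum: 365
365 mod 11 = 2

Check digit: 9


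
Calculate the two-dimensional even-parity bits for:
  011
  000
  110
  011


Row parities: 0000
Column parities: 110

Row P: 0000, Col P: 110, Corner: 0


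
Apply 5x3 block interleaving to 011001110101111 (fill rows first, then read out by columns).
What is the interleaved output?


Matrix:
  011
  001
  110
  101
  111
Read columns: 001111010111011

001111010111011


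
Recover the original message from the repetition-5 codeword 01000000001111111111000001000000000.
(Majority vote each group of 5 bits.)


Groups: 01000, 00000, 11111, 11111, 00000, 10000, 00000
Majority votes: 0011000

0011000


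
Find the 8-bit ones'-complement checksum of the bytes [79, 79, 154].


Sum = 312 mod 256 = 56
Complement = 199

199


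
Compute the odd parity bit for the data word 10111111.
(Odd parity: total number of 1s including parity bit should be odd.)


Number of 1s in data: 7
Parity bit: 0

0


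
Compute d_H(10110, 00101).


XOR: 10011
Count of 1s: 3

3


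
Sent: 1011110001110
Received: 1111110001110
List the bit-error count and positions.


XOR: 0100000000000

1 error(s) at position(s): 1


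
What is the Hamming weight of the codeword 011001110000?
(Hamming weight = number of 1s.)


Counting 1s in 011001110000

5


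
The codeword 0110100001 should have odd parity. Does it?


Number of 1s: 4

No, parity error (4 ones)


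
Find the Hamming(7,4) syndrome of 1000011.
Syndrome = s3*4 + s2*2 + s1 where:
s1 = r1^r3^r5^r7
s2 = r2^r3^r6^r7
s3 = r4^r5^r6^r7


s1=0, s2=0, s3=0

Syndrome = 0 (no error)


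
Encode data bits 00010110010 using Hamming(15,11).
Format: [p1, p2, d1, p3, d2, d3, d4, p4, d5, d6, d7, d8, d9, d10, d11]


Parity bits: p1=0, p2=0, p3=0, p4=1

000000110110010


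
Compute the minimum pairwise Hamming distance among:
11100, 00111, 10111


Comparing all pairs, minimum distance: 1
Can detect 0 errors, correct 0 errors

1


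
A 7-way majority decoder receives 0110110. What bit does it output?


Ones: 4 out of 7
Threshold: 4

1 (4/7 voted 1)


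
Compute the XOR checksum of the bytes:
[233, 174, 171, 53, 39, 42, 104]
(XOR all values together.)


XOR chain: 233 ^ 174 ^ 171 ^ 53 ^ 39 ^ 42 ^ 104 = 188

188


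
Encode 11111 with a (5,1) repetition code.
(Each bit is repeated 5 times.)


Each bit -> 5 copies

1111111111111111111111111


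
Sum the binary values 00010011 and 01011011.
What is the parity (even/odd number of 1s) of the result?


00010011 = 19
01011011 = 91
Sum = 110 = 1101110
1s count = 5

odd parity (5 ones in 1101110)


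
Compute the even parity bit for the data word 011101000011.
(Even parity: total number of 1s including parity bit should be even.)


Number of 1s in data: 6
Parity bit: 0

0


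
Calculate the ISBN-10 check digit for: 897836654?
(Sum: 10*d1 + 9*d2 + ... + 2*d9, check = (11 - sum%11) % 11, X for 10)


Weighted sum: 368
368 mod 11 = 5

Check digit: 6


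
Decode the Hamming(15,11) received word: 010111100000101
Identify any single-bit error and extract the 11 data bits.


Syndrome = 0: no error detected

Data: 01110000101 (no errors)


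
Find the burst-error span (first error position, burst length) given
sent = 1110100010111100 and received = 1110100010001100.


XOR: 0000000000110000

Burst at position 10, length 2


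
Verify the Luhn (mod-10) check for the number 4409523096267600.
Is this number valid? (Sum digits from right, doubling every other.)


Luhn sum = 66
66 mod 10 = 6

Invalid (Luhn sum mod 10 = 6)


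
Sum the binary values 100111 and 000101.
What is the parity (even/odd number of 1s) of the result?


100111 = 39
000101 = 5
Sum = 44 = 101100
1s count = 3

odd parity (3 ones in 101100)


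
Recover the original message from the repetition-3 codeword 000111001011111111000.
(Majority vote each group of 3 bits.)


Groups: 000, 111, 001, 011, 111, 111, 000
Majority votes: 0101110

0101110


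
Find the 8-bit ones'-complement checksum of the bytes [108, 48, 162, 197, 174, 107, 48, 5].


Sum = 849 mod 256 = 81
Complement = 174

174


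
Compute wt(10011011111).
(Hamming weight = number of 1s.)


Counting 1s in 10011011111

8


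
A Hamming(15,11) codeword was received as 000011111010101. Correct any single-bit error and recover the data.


Syndrome = 12: error at position 12

Data: 01111011101 (corrected bit 12)


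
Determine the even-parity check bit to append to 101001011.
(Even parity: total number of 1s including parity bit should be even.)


Number of 1s in data: 5
Parity bit: 1

1


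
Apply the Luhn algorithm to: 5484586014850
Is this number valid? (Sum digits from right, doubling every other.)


Luhn sum = 65
65 mod 10 = 5

Invalid (Luhn sum mod 10 = 5)


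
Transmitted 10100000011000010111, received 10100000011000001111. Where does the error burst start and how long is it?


XOR: 00000000000000011000

Burst at position 15, length 2


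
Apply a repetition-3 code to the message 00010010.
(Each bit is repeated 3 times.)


Each bit -> 3 copies

000000000111000000111000


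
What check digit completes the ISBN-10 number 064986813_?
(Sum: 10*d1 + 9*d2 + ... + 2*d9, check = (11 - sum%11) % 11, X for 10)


Weighted sum: 268
268 mod 11 = 4

Check digit: 7


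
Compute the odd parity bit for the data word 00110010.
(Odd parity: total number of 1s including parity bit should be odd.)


Number of 1s in data: 3
Parity bit: 0

0


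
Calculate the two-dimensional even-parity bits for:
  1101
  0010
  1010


Row parities: 110
Column parities: 0101

Row P: 110, Col P: 0101, Corner: 0


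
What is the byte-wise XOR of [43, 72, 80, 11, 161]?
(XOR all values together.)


XOR chain: 43 ^ 72 ^ 80 ^ 11 ^ 161 = 153

153


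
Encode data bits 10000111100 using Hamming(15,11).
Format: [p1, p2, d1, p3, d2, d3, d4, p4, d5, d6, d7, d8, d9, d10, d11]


Parity bits: p1=1, p2=1, p3=0, p4=0

111000000111100


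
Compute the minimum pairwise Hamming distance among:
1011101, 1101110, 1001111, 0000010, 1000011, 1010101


Comparing all pairs, minimum distance: 1
Can detect 0 errors, correct 0 errors

1


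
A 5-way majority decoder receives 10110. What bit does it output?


Ones: 3 out of 5
Threshold: 3

1 (3/5 voted 1)


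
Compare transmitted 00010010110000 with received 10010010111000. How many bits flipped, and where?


XOR: 10000000001000

2 error(s) at position(s): 0, 10


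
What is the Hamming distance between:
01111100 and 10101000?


XOR: 11010100
Count of 1s: 4

4


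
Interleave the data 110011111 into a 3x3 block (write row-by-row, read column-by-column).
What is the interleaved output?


Matrix:
  110
  011
  111
Read columns: 101111011

101111011


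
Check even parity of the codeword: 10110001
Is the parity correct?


Number of 1s: 4

Yes, parity is correct (4 ones)


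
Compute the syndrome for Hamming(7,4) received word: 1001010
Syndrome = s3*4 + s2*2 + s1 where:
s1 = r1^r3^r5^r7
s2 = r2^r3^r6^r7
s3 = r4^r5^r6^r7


s1=1, s2=1, s3=0

Syndrome = 3 (error at position 3)


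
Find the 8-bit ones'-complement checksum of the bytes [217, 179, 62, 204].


Sum = 662 mod 256 = 150
Complement = 105

105


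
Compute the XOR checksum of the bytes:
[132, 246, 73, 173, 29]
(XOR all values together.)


XOR chain: 132 ^ 246 ^ 73 ^ 173 ^ 29 = 139

139


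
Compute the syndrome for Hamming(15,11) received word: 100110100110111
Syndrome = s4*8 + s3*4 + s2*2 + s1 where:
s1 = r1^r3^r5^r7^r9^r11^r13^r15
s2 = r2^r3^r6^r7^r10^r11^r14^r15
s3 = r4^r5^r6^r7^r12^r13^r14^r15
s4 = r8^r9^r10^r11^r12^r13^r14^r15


s1=0, s2=1, s3=0, s4=1

Syndrome = 10 (error at position 10)


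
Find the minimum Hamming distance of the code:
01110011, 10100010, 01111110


Comparing all pairs, minimum distance: 3
Can detect 2 errors, correct 1 errors

3


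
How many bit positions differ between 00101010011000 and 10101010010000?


XOR: 10000000001000
Count of 1s: 2

2


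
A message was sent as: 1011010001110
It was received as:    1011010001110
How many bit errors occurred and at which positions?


XOR: 0000000000000

0 errors (received matches sent)


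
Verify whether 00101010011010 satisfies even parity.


Number of 1s: 6

Yes, parity is correct (6 ones)


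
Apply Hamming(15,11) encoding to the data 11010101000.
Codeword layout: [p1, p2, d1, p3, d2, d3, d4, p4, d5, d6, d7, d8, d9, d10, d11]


Parity bits: p1=1, p2=1, p3=1, p4=0

111110100101000


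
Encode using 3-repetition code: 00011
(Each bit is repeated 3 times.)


Each bit -> 3 copies

000000000111111


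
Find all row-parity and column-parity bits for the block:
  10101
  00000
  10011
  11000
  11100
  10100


Row parities: 101010
Column parities: 10110

Row P: 101010, Col P: 10110, Corner: 1


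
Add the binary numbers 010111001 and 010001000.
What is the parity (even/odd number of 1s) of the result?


010111001 = 185
010001000 = 136
Sum = 321 = 101000001
1s count = 3

odd parity (3 ones in 101000001)


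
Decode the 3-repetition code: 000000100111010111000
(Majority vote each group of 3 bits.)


Groups: 000, 000, 100, 111, 010, 111, 000
Majority votes: 0001010

0001010


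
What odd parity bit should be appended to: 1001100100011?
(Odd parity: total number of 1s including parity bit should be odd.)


Number of 1s in data: 6
Parity bit: 1

1


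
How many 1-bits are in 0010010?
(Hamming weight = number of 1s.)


Counting 1s in 0010010

2


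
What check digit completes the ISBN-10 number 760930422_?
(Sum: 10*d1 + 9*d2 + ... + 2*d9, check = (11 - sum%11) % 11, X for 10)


Weighted sum: 231
231 mod 11 = 0

Check digit: 0


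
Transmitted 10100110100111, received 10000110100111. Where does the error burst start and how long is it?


XOR: 00100000000000

Burst at position 2, length 1


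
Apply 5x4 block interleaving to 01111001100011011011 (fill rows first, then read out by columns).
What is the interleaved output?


Matrix:
  0111
  1001
  1000
  1101
  1011
Read columns: 01111100101000111011

01111100101000111011


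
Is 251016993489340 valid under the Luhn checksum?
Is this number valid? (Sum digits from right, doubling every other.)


Luhn sum = 65
65 mod 10 = 5

Invalid (Luhn sum mod 10 = 5)


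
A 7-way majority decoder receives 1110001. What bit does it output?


Ones: 4 out of 7
Threshold: 4

1 (4/7 voted 1)


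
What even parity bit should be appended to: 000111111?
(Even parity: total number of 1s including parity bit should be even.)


Number of 1s in data: 6
Parity bit: 0

0


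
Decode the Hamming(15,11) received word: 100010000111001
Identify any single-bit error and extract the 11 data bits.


Syndrome = 6: error at position 6

Data: 01100111001 (corrected bit 6)


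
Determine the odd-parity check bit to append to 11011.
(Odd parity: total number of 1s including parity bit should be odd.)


Number of 1s in data: 4
Parity bit: 1

1


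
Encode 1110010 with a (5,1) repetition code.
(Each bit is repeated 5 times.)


Each bit -> 5 copies

11111111111111100000000001111100000


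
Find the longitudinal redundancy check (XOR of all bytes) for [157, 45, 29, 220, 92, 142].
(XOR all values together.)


XOR chain: 157 ^ 45 ^ 29 ^ 220 ^ 92 ^ 142 = 163

163


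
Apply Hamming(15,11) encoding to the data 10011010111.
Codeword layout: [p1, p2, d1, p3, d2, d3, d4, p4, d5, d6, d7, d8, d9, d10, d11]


Parity bits: p1=0, p2=1, p3=0, p4=1

011000111010111


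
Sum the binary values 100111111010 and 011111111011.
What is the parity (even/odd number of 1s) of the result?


100111111010 = 2554
011111111011 = 2043
Sum = 4597 = 1000111110101
1s count = 8

even parity (8 ones in 1000111110101)


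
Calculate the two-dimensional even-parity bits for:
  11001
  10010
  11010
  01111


Row parities: 1010
Column parities: 11110

Row P: 1010, Col P: 11110, Corner: 0


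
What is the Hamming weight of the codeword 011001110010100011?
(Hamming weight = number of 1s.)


Counting 1s in 011001110010100011

9


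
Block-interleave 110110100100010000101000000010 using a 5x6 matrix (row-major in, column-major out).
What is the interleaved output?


Matrix:
  110110
  100100
  010000
  101000
  000010
Read columns: 110101010000010110001000100000

110101010000010110001000100000
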